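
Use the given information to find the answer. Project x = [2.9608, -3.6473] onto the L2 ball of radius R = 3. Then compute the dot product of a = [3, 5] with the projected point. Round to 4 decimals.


Step 1: Compute ||x|| (intermediates to 6 decimals).
||x|| = sqrt(2.9608^2 + (-3.6473)^2) = 4.69778
Step 2: Project.
Since ||x|| > R, scale = R/||x|| = 3/4.69778 = 0.6386, proj(x) = scale * x
proj(x) = [1.890767, -2.329166]
Step 3: Dot product.
a^T * proj(x) = 3*1.890767 + 5*(-2.329166) = -5.9735


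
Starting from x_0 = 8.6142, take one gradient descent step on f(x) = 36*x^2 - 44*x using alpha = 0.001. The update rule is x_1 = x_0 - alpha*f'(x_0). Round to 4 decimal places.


We compute the gradient at x_0 and apply the update.
f'(x) = 72*x - 44
f'(8.6142) = 72*8.6142 - 44 = 576.2224
x_1 = 8.6142 - 0.001*576.2224 = 8.038


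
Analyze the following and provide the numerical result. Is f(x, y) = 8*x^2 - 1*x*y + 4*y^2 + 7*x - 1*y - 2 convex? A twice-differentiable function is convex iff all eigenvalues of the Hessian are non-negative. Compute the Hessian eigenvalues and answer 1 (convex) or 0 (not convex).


The Hessian of f(x,y) = 8*x^2 - 1*x*y + 4*y^2 + 7*x - 1*y - 2 is:
H = [[16, -1], [-1, 8]]
Trace = 16 + 8 = 24
Determinant = 16*8 - (-1)^2 = 127
Discriminant = (24)^2 - 4*127 = 68.0
Eigenvalues: lambda_1 = 7.8769, lambda_2 = 16.1231
The function is convex.

1


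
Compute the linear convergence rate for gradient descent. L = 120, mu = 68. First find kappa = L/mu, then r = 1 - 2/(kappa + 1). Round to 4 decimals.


Step 1: Compute the condition number.
kappa = L/mu = 120/68 = 1.7647
Step 2: Compute the convergence rate.
r = 1 - 2/(kappa + 1) = 1 - 2*mu/(L + mu) = (L - mu)/(L + mu) = 52/188 = 0.2766


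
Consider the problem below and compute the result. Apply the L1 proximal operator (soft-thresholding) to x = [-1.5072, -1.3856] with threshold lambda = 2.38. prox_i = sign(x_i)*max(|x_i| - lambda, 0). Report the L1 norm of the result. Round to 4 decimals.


Soft-thresholding with lambda = 2.38:
prox(-1.5072) = sign(-1.5072)*max(|-1.5072| - 2.38, 0) = 0.0
prox(-1.3856) = sign(-1.3856)*max(|-1.3856| - 2.38, 0) = 0.0
prox(x) = [0.0, 0.0]
||prox(x)||_1 = 0.0 + 0.0 = 0.0


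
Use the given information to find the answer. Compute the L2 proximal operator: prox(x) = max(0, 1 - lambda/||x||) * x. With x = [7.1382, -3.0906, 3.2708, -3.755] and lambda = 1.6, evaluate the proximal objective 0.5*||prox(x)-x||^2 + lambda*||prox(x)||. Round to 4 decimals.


Step 1: Compute ||x||.
||x|| = 9.236
Step 2: Compute scaling factor.
scale = max(0, 1 - 1.6/9.236) = 0.8268
Step 3: prox(x) = [5.9016, -2.5552, 2.7042, -3.1045]
||prox(x)|| = 7.636
Step 4: Proximal objective.
0.5*||prox-x||^2 = 1.28
lambda*||prox|| = 12.2176
Total = 13.4976


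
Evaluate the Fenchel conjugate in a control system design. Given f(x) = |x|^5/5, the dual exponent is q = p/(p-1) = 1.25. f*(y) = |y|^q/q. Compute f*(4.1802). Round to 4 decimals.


The conjugate exponent q satisfies 1/p + 1/q = 1.
p = 5, so q = 5/(5 - 1) = 1.25
|y|^q = 4.1802^1.25 = 5.9772
f*(4.1802) = 5.9772 / 1.25 = 4.7817


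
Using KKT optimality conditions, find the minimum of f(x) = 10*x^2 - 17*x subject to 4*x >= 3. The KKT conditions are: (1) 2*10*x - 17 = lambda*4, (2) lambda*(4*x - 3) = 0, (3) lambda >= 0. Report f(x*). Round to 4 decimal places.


Step 1: Try lambda = 0 (constraint inactive).
Stationarity: 2*10*x - 17 = 0
x* = 17/(2*10) = 0.85
Check constraint: 4*0.85 = 3.4 >= 3 -- satisfied.
Step 2: Compute optimal value.
f(x*) = 10*0.85^2 - 17*0.85 = -7.225


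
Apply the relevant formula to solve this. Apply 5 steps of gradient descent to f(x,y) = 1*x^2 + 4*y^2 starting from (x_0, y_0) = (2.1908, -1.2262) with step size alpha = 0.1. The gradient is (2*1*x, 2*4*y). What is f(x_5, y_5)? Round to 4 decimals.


Gradient descent on f(x,y) = 1*x^2 + 4*y^2.
Starting point: (2.1908, -1.2262), alpha = 0.1
Step 1: grad_x = 2*1*2.1908 = 4.3816, grad_y = 2*4*-1.2262 = -9.8096
  x_1 = 2.1908 - 0.1*4.3816 = 1.7526
  y_1 = -1.2262 - 0.1*-9.8096 = -0.2452
Step 2: grad_x = 2*1*1.7526 = 3.5053, grad_y = 2*4*-0.2452 = -1.9619
  x_2 = 1.7526 - 0.1*3.5053 = 1.4021
  y_2 = -0.2452 - 0.1*-1.9619 = -0.049
Step 3: grad_x = 2*1*1.4021 = 2.8042, grad_y = 2*4*-0.049 = -0.3924
  x_3 = 1.4021 - 0.1*2.8042 = 1.1217
  y_3 = -0.049 - 0.1*-0.3924 = -0.0098
Step 4: grad_x = 2*1*1.1217 = 2.2434, grad_y = 2*4*-0.0098 = -0.0785
  x_4 = 1.1217 - 0.1*2.2434 = 0.8974
  y_4 = -0.0098 - 0.1*-0.0785 = -0.002
Step 5: grad_x = 2*1*0.8974 = 1.7947, grad_y = 2*4*-0.002 = -0.0157
  x_5 = 0.8974 - 0.1*1.7947 = 0.7179
  y_5 = -0.002 - 0.1*-0.0157 = -0.0004
f(0.7179, -0.0004) = 1*0.7179^2 + 4*(-0.0004)^2 = 0.5154


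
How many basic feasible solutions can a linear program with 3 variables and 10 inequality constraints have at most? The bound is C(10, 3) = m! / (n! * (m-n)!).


Each vertex corresponds to some choice of n active constraints out of m, so the number of vertices is at most C(m, n) = m! / (n!(m-n)!).
m = 10, n = 3
Numerator: 10 * 9 * 8
Denominator: 3! = 6
C(10, 3) = 120


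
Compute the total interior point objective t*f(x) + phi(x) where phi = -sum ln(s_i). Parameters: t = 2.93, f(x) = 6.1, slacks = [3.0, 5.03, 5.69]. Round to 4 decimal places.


Step 1: Compute log-barrier.
ln values: [1.0986, 1.6154, 1.7387]
phi = -(1.0986 + 1.6154 + 1.7387) = -4.4527
Step 2: Compute augmented objective.
t*f(x) = 2.93*6.1 = 17.873
Total = 17.873 - 4.4527 = 13.4203


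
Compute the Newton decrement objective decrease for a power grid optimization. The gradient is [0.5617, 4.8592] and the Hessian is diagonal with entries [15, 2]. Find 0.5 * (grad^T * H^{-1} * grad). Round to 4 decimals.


Step 1: H is diagonal, so H^(-1) * g = [0.0374, 2.4296].
Step 2: g^T H^(-1) g = sum_i g_i^2 / H_ii
  = (0.5617)^2/15 + (4.8592)^2/2
  = 0.021 + 11.8059 = 11.8269
Step 3: Objective decrease = 0.5 * g^T H^(-1) g = 5.9135


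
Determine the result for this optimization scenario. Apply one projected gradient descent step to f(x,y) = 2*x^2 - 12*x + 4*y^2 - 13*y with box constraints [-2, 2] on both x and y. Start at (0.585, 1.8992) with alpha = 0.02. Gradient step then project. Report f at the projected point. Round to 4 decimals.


Step 1: Compute gradient at (0.585, 1.8992).
grad_x = 2*2*0.585 - 12 = -9.66
grad_y = 2*4*1.8992 - 13 = 2.1936
Step 2: Gradient step.
x_raw = 0.585 - 0.02*-9.66 = 0.7782
y_raw = 1.8992 - 0.02*2.1936 = 1.8553
Step 3: Project onto [-2, 2].
x_proj = clip(0.7782) = 0.7782
y_proj = clip(1.8553) = 1.8553
Step 4: Evaluate f.
f(0.7782, 1.8553) = -18.4775


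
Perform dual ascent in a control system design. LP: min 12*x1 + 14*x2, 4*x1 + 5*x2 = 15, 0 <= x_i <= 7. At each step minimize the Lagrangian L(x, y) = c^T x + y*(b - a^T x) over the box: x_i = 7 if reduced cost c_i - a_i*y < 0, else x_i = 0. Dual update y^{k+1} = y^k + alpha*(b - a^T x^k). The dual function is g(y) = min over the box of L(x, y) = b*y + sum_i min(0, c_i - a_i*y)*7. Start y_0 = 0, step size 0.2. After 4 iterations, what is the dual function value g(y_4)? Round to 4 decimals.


Dual ascent for LP: min 12*x1 + 14*x2, 4*x1 + 5*x2 = 15, 0 <= x_i <= 7
Step 1: y^k = 0.0, reduced costs: (12.0, 14.0)
  x^k = (0.0, 0.0), subgradient = b - a^T x = 15.0
  y^{k+1} = 0.0 + 0.2*15.0 = 3.0
Step 2: y^k = 3.0, reduced costs: (0.0, -1.0)
  x^k = (0.0, 7.0), subgradient = b - a^T x = -20.0
  y^{k+1} = 3.0 + 0.2*-20.0 = -1.0
Step 3: y^k = -1.0, reduced costs: (16.0, 19.0)
  x^k = (0.0, 0.0), subgradient = b - a^T x = 15.0
  y^{k+1} = -1.0 + 0.2*15.0 = 2.0
Step 4: y^k = 2.0, reduced costs: (4.0, 4.0)
  x^k = (0.0, 0.0), subgradient = b - a^T x = 15.0
  y^{k+1} = 2.0 + 0.2*15.0 = 5.0
Dual objective at y_4 = 5.0: reduced costs (-8.0, -11.0), box minimizer x = (7.0, 7.0)
g(y_4) = b*y + (c1 - a1*y)*x1 + (c2 - a2*y)*x2 = 15*5.0 + (-8.0)*7.0 + (-11.0)*7.0 = 75.0 - 56.0 - 77.0 = -58.0


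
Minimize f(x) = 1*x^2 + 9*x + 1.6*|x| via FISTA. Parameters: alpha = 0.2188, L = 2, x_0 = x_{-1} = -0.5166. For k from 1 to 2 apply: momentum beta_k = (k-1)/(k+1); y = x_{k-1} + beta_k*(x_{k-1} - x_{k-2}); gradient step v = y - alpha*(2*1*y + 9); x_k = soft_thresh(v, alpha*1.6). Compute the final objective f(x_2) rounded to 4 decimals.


FISTA on f(x) = 1*x^2 + 9*x + 1.6*|x|
L = 2, alpha = 0.2188
Iteration 1: beta = 0.0, y = -0.5166 + 0.0*(-0.5166 + 0.5166) = -0.5166
  grad(y) = 7.9668, v = y - alpha*grad = -2.2597
  prox(v) = soft_thresh(-2.2597, 0.3501) = -1.9097
Iteration 2: beta = 0.3333, y = -1.9097 + 0.3333*(-1.9097 + 0.5166) = -2.374
  grad(y) = 4.252, v = y - alpha*grad = -3.3043
  prox(v) = soft_thresh(-3.3043, 0.3501) = -2.9543
f(x_2) = 1*(-2.9543)^2 + 9*(-2.9543) + 1.6*|-2.9543| = -13.1339


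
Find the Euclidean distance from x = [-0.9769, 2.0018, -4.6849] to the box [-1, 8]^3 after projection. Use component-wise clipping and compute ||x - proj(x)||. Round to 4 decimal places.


Project each component onto [-1, 8].
clip(-0.9769) = -0.9769, clip(2.0018) = 2.0018, clip(-4.6849) = -1.0
Projection = [-0.9769, 2.0018, -1.0]
Squared diffs: [0.0, 0.0, 13.5785]
Distance = sqrt(13.5785) = 3.6849


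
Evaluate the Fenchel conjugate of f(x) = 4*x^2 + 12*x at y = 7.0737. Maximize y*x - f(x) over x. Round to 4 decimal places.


f*(y) = sup_x {y*x - a*x^2 - b*x} = sup_x {(y-b)*x - a*x^2}
FOC: (y - b) - 2a*x = 0 => x* = (y - b)/(2a)
x* = (7.0737 - 12)/(2*4) = -0.6158
f*(7.0737) = (y-b)^2/(4a) = (7.0737 - 12)^2/(4*4)
= 24.2684/16 = 1.5168


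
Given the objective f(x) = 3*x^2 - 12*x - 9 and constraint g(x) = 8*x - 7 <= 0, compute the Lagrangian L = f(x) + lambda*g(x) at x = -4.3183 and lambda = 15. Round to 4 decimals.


Step 1: Evaluate f(x).
f(-4.3183) = 3*(-4.3183)^2 - 12*(-4.3183) - 9 = 98.7627
Step 2: Evaluate g(x).
g(-4.3183) = 8*-4.3183 - 7 = -41.5464
Step 3: Compute Lagrangian.
L = 98.7627 + 15*-41.5464 = -524.4333


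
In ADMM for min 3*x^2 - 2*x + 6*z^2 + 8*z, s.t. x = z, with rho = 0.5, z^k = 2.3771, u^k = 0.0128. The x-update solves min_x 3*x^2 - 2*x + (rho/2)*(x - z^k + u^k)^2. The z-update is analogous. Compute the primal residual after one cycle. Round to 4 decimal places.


ADMM iteration with rho = 0.5, z^k = 2.3771, u^k = 0.0128
Step 1: x-update.
Minimize 3*x^2 - 2*x + (0.5/2)*(x - 2.3771 + 0.0128)^2
FOC: (2*3 + 0.5)*x = 2 + 0.5*(2.3771 - 0.0128)
x^{k+1} = 0.4896
Step 2: z-update.
Minimize 6*z^2 + 8*z + (0.5/2)*(0.4896 - z + 0.0128)^2
FOC: (2*6 + 0.5)*z = -8 + 0.5*(0.4896 + 0.0128)
z^{k+1} = -0.6199
Step 3: u-update.
u^{k+1} = 0.0128 + 0.4896 + 0.6199 = 1.1223
Step 4: Primal residual = |0.4896 + 0.6199| = 1.1095


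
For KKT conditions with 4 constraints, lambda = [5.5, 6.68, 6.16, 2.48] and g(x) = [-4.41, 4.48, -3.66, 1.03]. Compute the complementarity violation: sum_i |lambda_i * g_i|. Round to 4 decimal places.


KKT complementary slackness check:
lambda_1 * g_1 = 5.5 * -4.41 = -24.255
lambda_2 * g_2 = 6.68 * 4.48 = 29.9264
lambda_3 * g_3 = 6.16 * -3.66 = -22.5456
lambda_4 * g_4 = 2.48 * 1.03 = 2.5544
Total violation = 24.255 + 29.9264 + 22.5456 + 2.5544 = 79.2814


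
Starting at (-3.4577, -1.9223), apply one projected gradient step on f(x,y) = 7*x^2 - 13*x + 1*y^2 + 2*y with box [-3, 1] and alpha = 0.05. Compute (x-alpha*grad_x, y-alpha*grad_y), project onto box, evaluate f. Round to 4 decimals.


Step 1: Compute gradient at (-3.4577, -1.9223).
grad_x = 2*7*-3.4577 - 13 = -61.4078
grad_y = 2*1*-1.9223 + 2 = -1.8446
Step 2: Gradient step.
x_raw = -3.4577 - 0.05*-61.4078 = -0.3873
y_raw = -1.9223 - 0.05*-1.8446 = -1.8301
Step 3: Project onto [-3, 1].
x_proj = clip(-0.3873) = -0.3873
y_proj = clip(-1.8301) = -1.8301
Step 4: Evaluate f.
f(-0.3873, -1.8301) = 5.7741


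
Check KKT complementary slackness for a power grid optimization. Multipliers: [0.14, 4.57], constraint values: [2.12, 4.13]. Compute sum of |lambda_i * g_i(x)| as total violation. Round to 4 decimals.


KKT complementary slackness check:
lambda_1 * g_1 = 0.14 * 2.12 = 0.2968
lambda_2 * g_2 = 4.57 * 4.13 = 18.8741
Total violation = 0.2968 + 18.8741 = 19.1709


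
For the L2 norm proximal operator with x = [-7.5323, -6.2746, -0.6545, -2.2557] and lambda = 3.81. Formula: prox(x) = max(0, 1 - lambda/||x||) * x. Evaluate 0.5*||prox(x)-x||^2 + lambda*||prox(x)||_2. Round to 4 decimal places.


Step 1: Compute ||x||.
||x|| = 10.0808
Step 2: Compute scaling factor.
scale = max(0, 1 - 3.81/10.0808) = 0.6221
Step 3: prox(x) = [-4.6855, -3.9031, -0.4071, -1.4032]
||prox(x)|| = 6.2708
Step 4: Proximal objective.
0.5*||prox-x||^2 = 7.2581
lambda*||prox|| = 23.8917
Total = 31.1498


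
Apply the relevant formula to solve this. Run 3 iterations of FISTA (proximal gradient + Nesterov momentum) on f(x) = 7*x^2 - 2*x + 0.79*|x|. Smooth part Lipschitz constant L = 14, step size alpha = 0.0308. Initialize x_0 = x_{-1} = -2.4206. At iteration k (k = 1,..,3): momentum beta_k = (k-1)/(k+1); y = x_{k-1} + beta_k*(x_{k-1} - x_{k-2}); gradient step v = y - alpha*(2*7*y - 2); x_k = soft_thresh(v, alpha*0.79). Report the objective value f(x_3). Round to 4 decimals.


FISTA on f(x) = 7*x^2 - 2*x + 0.79*|x|
L = 14, alpha = 0.0308
Iteration 1: beta = 0.0, y = -2.4206 + 0.0*(-2.4206 + 2.4206) = -2.4206
  grad(y) = -35.8884, v = y - alpha*grad = -1.3152
  prox(v) = soft_thresh(-1.3152, 0.0243) = -1.2909
Iteration 2: beta = 0.3333, y = -1.2909 + 0.3333*(-1.2909 + 2.4206) = -0.9143
  grad(y) = -14.8008, v = y - alpha*grad = -0.4585
  prox(v) = soft_thresh(-0.4585, 0.0243) = -0.4341
Iteration 3: beta = 0.5, y = -0.4341 + 0.5*(-0.4341 + 1.2909) = -0.0058
  grad(y) = -2.0807, v = y - alpha*grad = 0.0583
  prox(v) = soft_thresh(0.0583, 0.0243) = 0.034
f(x_3) = 7*0.034^2 - 2*0.034 + 0.79*|0.034| = -0.033


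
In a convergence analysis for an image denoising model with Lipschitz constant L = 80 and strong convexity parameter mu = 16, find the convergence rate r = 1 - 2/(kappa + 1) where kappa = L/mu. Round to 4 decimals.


Step 1: Compute the condition number.
kappa = L/mu = 80/16 = 5.0
Step 2: Compute the convergence rate.
r = 1 - 2/(kappa + 1) = 1 - 2*mu/(L + mu) = (L - mu)/(L + mu) = 64/96 = 0.6667


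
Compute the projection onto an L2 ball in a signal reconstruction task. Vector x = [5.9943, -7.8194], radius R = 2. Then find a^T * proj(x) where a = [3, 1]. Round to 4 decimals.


Step 1: Compute ||x|| (intermediates to 6 decimals).
||x|| = sqrt(5.9943^2 + (-7.8194)^2) = 9.852647
Step 2: Project.
Since ||x|| > R, scale = R/||x|| = 2/9.852647 = 0.202991, proj(x) = scale * x
proj(x) = [1.216789, -1.587268]
Step 3: Dot product.
a^T * proj(x) = 3*1.216789 + 1*(-1.587268) = 2.0631


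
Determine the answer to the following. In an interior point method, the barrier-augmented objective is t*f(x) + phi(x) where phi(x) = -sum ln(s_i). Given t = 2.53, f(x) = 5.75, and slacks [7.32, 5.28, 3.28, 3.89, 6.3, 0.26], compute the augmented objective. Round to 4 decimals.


Step 1: Compute log-barrier.
ln values: [1.9906, 1.6639, 1.1878, 1.3584, 1.8405, -1.3471]
phi = -(1.9906 + 1.6639 + 1.1878 + 1.3584 + 1.8405 - 1.3471) = -6.6943
Step 2: Compute augmented objective.
t*f(x) = 2.53*5.75 = 14.5475
Total = 14.5475 - 6.6943 = 7.8532


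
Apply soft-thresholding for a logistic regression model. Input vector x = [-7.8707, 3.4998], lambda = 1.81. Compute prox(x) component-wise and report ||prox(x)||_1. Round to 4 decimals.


Soft-thresholding with lambda = 1.81:
prox(-7.8707) = sign(-7.8707)*max(|-7.8707| - 1.81, 0) = -6.0607
prox(3.4998) = sign(3.4998)*max(|3.4998| - 1.81, 0) = 1.6898
prox(x) = [-6.0607, 1.6898]
||prox(x)||_1 = 6.0607 + 1.6898 = 7.7505


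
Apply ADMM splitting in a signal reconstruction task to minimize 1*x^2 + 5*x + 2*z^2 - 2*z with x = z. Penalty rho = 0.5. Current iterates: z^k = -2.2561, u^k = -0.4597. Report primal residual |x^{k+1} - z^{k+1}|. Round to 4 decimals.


ADMM iteration with rho = 0.5, z^k = -2.2561, u^k = -0.4597
Step 1: x-update.
Minimize 1*x^2 + 5*x + (0.5/2)*(x + 2.2561 - 0.4597)^2
FOC: (2*1 + 0.5)*x = -5 + 0.5*(-2.2561 + 0.4597)
x^{k+1} = -2.3593
Step 2: z-update.
Minimize 2*z^2 - 2*z + (0.5/2)*(-2.3593 - z - 0.4597)^2
FOC: (2*2 + 0.5)*z = 2 + 0.5*(-2.3593 - 0.4597)
z^{k+1} = 0.1312
Step 3: u-update.
u^{k+1} = -0.4597 - 2.3593 - 0.1312 = -2.9502
Step 4: Primal residual = |-2.3593 - 0.1312| = 2.4905


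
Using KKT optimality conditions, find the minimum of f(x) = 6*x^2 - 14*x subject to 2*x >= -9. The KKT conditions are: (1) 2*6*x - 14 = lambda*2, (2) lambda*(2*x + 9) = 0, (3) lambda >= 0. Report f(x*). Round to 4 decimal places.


Step 1: Try lambda = 0 (constraint inactive).
Stationarity: 2*6*x - 14 = 0
x* = 14/(2*6) = 7/6 = 1.1667 (rounded; the exact value 7/6 is used below)
Check constraint: 2*1.1667 = 2.3334 >= -9 -- satisfied.
Step 2: Compute optimal value.
f(x*) = 6*(7/6)^2 - 14*(7/6) = -8.1667


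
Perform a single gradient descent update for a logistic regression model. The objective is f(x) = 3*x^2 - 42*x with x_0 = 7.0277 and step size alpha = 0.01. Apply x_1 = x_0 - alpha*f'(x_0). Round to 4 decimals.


We compute the gradient at x_0 and apply the update.
f'(x) = 6*x - 42
f'(7.0277) = 6*7.0277 - 42 = 0.1662
x_1 = 7.0277 - 0.01*0.1662 = 7.026


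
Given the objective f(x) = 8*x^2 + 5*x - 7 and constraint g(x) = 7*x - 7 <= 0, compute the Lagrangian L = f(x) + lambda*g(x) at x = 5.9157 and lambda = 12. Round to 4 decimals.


Step 1: Evaluate f(x).
f(5.9157) = 8*5.9157^2 + 5*5.9157 - 7 = 302.5426
Step 2: Evaluate g(x).
g(5.9157) = 7*5.9157 - 7 = 34.4099
Step 3: Compute Lagrangian.
L = 302.5426 + 12*34.4099 = 715.4614


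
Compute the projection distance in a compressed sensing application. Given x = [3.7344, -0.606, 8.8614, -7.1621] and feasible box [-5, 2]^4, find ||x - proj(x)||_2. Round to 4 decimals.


Project each component onto [-5, 2].
clip(3.7344) = 2.0, clip(-0.606) = -0.606, clip(8.8614) = 2.0, clip(-7.1621) = -5.0
Projection = [2.0, -0.606, 2.0, -5.0]
Squared diffs: [3.0081, 0.0, 47.0788, 4.6747]
Distance = sqrt(54.7616) = 7.4001


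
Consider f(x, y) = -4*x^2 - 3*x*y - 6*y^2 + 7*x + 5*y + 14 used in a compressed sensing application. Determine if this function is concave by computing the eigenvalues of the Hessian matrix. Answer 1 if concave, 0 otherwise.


The Hessian of f(x,y) = -4*x^2 - 3*x*y - 6*y^2 + 7*x + 5*y + 14 is:
H = [[-8, -3], [-3, -12]]
Trace = -8 - 12 = -20
Determinant = -8*-12 - (-3)^2 = 87
Discriminant = (-20)^2 - 4*87 = 52.0
Eigenvalues: lambda_1 = -13.6056, lambda_2 = -6.3944
The function is concave.

1


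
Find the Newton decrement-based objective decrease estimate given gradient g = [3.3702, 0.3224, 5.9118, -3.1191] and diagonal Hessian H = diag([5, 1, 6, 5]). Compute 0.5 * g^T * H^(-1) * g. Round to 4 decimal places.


Step 1: H is diagonal, so H^(-1) * g = [0.674, 0.3224, 0.9853, -0.6238].
Step 2: g^T H^(-1) g = sum_i g_i^2 / H_ii
  = (3.3702)^2/5 + (0.3224)^2/1 + (5.9118)^2/6 + (-3.1191)^2/5
  = 2.2716 + 0.1039 + 5.8249 + 1.9458 = 10.1462
Step 3: Objective decrease = 0.5 * g^T H^(-1) g = 5.0731


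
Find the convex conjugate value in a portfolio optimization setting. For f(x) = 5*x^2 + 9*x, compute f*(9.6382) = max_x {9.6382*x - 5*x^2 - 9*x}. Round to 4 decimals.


f*(y) = sup_x {y*x - a*x^2 - b*x} = sup_x {(y-b)*x - a*x^2}
FOC: (y - b) - 2a*x = 0 => x* = (y - b)/(2a)
x* = (9.6382 - 9)/(2*5) = 0.0638
f*(9.6382) = (y-b)^2/(4a) = (9.6382 - 9)^2/(4*5)
= 0.4073/20 = 0.0204


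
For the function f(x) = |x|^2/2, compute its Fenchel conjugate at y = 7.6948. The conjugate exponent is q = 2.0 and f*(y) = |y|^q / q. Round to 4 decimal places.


The conjugate exponent q satisfies 1/p + 1/q = 1.
p = 2, so q = 2/(2 - 1) = 2.0
|y|^q = 7.6948^2.0 = 59.2099
f*(7.6948) = 59.2099 / 2.0 = 29.605


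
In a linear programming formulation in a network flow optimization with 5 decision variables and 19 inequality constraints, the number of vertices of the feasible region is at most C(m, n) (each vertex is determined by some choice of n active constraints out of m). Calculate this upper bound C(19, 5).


Each vertex corresponds to some choice of n active constraints out of m, so the number of vertices is at most C(m, n) = m! / (n!(m-n)!).
m = 19, n = 5
Numerator: 19 * 18 * 17 * 16 * 15
Denominator: 5! = 120
C(19, 5) = 11628


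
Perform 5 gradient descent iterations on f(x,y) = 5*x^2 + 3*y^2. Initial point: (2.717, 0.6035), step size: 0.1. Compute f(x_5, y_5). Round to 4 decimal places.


Gradient descent on f(x,y) = 5*x^2 + 3*y^2.
Starting point: (2.717, 0.6035), alpha = 0.1
Step 1: grad_x = 2*5*2.717 = 27.17, grad_y = 2*3*0.6035 = 3.621
  x_1 = 2.717 - 0.1*27.17 = -0.0
  y_1 = 0.6035 - 0.1*3.621 = 0.2414
Step 2: grad_x = 2*5*-0.0 = -0.0, grad_y = 2*3*0.2414 = 1.4484
  x_2 = -0.0 - 0.1*-0.0 = 0.0
  y_2 = 0.2414 - 0.1*1.4484 = 0.0966
Step 3: grad_x = 2*5*0.0 = 0.0, grad_y = 2*3*0.0966 = 0.5794
  x_3 = 0.0 - 0.1*0.0 = 0.0
  y_3 = 0.0966 - 0.1*0.5794 = 0.0386
Step 4: grad_x = 2*5*0.0 = 0.0, grad_y = 2*3*0.0386 = 0.2317
  x_4 = 0.0 - 0.1*0.0 = 0.0
  y_4 = 0.0386 - 0.1*0.2317 = 0.0154
Step 5: grad_x = 2*5*0.0 = 0.0, grad_y = 2*3*0.0154 = 0.0927
  x_5 = 0.0 - 0.1*0.0 = 0.0
  y_5 = 0.0154 - 0.1*0.0927 = 0.0062
f(0.0, 0.0062) = 5*0.0^2 + 3*0.0062^2 = 0.0001


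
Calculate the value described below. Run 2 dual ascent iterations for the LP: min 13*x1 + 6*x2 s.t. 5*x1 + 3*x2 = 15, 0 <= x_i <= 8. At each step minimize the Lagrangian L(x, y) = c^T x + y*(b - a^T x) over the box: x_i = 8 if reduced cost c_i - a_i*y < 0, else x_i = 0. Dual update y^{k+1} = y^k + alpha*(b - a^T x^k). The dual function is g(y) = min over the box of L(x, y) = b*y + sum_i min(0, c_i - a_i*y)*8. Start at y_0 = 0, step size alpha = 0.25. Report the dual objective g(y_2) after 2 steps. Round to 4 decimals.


Dual ascent for LP: min 13*x1 + 6*x2, 5*x1 + 3*x2 = 15, 0 <= x_i <= 8
Step 1: y^k = 0.0, reduced costs: (13.0, 6.0)
  x^k = (0.0, 0.0), subgradient = b - a^T x = 15.0
  y^{k+1} = 0.0 + 0.25*15.0 = 3.75
Step 2: y^k = 3.75, reduced costs: (-5.75, -5.25)
  x^k = (8.0, 8.0), subgradient = b - a^T x = -49.0
  y^{k+1} = 3.75 + 0.25*-49.0 = -8.5
Dual objective at y_2 = -8.5: reduced costs (55.5, 31.5), box minimizer x = (0.0, 0.0)
g(y_2) = b*y + (c1 - a1*y)*x1 + (c2 - a2*y)*x2 = 15*(-8.5) + 55.5*0.0 + 31.5*0.0 = -127.5 + 0.0 + 0.0 = -127.5


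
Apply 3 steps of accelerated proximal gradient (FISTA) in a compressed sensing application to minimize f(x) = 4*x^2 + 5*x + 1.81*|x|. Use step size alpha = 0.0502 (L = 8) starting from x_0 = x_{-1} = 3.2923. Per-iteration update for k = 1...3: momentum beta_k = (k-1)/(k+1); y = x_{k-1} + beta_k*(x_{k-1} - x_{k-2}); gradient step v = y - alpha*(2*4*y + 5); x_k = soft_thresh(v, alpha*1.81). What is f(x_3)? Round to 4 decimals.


FISTA on f(x) = 4*x^2 + 5*x + 1.81*|x|
L = 8, alpha = 0.0502
Iteration 1: beta = 0.0, y = 3.2923 + 0.0*(3.2923 - 3.2923) = 3.2923
  grad(y) = 31.3384, v = y - alpha*grad = 1.7191
  prox(v) = soft_thresh(1.7191, 0.0909) = 1.6283
Iteration 2: beta = 0.3333, y = 1.6283 + 0.3333*(1.6283 - 3.2923) = 1.0736
  grad(y) = 13.5885, v = y - alpha*grad = 0.3914
  prox(v) = soft_thresh(0.3914, 0.0909) = 0.3006
Iteration 3: beta = 0.5, y = 0.3006 + 0.5*(0.3006 - 1.6283) = -0.3633
  grad(y) = 2.0937, v = y - alpha*grad = -0.4684
  prox(v) = soft_thresh(-0.4684, 0.0909) = -0.3775
f(x_3) = 4*(-0.3775)^2 + 5*(-0.3775) + 1.81*|-0.3775| = -0.6342


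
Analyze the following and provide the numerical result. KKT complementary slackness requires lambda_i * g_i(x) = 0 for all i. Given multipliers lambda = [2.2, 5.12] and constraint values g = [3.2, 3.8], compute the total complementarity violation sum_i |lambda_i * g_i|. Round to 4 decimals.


KKT complementary slackness check:
lambda_1 * g_1 = 2.2 * 3.2 = 7.04
lambda_2 * g_2 = 5.12 * 3.8 = 19.456
Total violation = 7.04 + 19.456 = 26.496


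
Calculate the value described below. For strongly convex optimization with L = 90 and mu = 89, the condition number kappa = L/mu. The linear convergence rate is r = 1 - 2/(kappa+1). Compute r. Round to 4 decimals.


Step 1: Compute the condition number.
kappa = L/mu = 90/89 = 1.0112
Step 2: Compute the convergence rate.
r = 1 - 2/(kappa + 1) = 1 - 2*mu/(L + mu) = (L - mu)/(L + mu) = 1/179 = 0.0056


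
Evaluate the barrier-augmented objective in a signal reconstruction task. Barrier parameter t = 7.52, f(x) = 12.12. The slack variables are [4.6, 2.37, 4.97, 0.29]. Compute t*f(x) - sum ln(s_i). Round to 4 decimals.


Step 1: Compute log-barrier.
ln values: [1.5261, 0.8629, 1.6034, -1.2379]
phi = -(1.5261 + 0.8629 + 1.6034 - 1.2379) = -2.7545
Step 2: Compute augmented objective.
t*f(x) = 7.52*12.12 = 91.1424
Total = 91.1424 - 2.7545 = 88.3879


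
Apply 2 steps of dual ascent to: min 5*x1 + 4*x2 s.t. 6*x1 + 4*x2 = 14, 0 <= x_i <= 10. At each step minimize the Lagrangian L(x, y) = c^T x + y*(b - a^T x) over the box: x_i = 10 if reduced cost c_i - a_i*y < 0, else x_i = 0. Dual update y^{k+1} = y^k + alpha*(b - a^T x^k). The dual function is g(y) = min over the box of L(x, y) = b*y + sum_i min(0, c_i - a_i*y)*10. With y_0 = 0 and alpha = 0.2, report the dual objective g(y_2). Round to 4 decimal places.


Dual ascent for LP: min 5*x1 + 4*x2, 6*x1 + 4*x2 = 14, 0 <= x_i <= 10
Step 1: y^k = 0.0, reduced costs: (5.0, 4.0)
  x^k = (0.0, 0.0), subgradient = b - a^T x = 14.0
  y^{k+1} = 0.0 + 0.2*14.0 = 2.8
Step 2: y^k = 2.8, reduced costs: (-11.8, -7.2)
  x^k = (10.0, 10.0), subgradient = b - a^T x = -86.0
  y^{k+1} = 2.8 + 0.2*-86.0 = -14.4
Dual objective at y_2 = -14.4: reduced costs (91.4, 61.6), box minimizer x = (0.0, 0.0)
g(y_2) = b*y + (c1 - a1*y)*x1 + (c2 - a2*y)*x2 = 14*(-14.4) + 91.4*0.0 + 61.6*0.0 = -201.6 + 0.0 + 0.0 = -201.6


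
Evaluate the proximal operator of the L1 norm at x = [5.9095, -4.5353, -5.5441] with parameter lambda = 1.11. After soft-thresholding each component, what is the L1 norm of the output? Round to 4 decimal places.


Soft-thresholding with lambda = 1.11:
prox(5.9095) = sign(5.9095)*max(|5.9095| - 1.11, 0) = 4.7995
prox(-4.5353) = sign(-4.5353)*max(|-4.5353| - 1.11, 0) = -3.4253
prox(-5.5441) = sign(-5.5441)*max(|-5.5441| - 1.11, 0) = -4.4341
prox(x) = [4.7995, -3.4253, -4.4341]
||prox(x)||_1 = 4.7995 + 3.4253 + 4.4341 = 12.6589


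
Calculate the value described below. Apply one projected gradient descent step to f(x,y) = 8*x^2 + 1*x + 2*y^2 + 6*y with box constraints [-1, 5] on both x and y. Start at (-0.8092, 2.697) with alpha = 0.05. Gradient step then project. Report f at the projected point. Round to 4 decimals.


Step 1: Compute gradient at (-0.8092, 2.697).
grad_x = 2*8*-0.8092 + 1 = -11.9472
grad_y = 2*2*2.697 + 6 = 16.788
Step 2: Gradient step.
x_raw = -0.8092 - 0.05*-11.9472 = -0.2118
y_raw = 2.697 - 0.05*16.788 = 1.8576
Step 3: Project onto [-1, 5].
x_proj = clip(-0.2118) = -0.2118
y_proj = clip(1.8576) = 1.8576
Step 4: Evaluate f.
f(-0.2118, 1.8576) = 18.1941


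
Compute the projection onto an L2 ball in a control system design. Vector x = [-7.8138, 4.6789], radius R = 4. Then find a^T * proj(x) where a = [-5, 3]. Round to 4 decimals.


Step 1: Compute ||x|| (intermediates to 6 decimals).
||x|| = sqrt((-7.8138)^2 + 4.6789^2) = 9.107556
Step 2: Project.
Since ||x|| > R, scale = R/||x|| = 4/9.107556 = 0.439196, proj(x) = scale * x
proj(x) = [-3.43179, 2.054954]
Step 3: Dot product.
a^T * proj(x) = -5*(-3.43179) + 3*2.054954 = 23.3238


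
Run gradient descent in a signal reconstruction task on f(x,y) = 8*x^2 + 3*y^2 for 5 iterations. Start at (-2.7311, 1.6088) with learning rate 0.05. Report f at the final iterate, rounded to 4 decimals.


Gradient descent on f(x,y) = 8*x^2 + 3*y^2.
Starting point: (-2.7311, 1.6088), alpha = 0.05
Step 1: grad_x = 2*8*-2.7311 = -43.6976, grad_y = 2*3*1.6088 = 9.6528
  x_1 = -2.7311 - 0.05*-43.6976 = -0.5462
  y_1 = 1.6088 - 0.05*9.6528 = 1.1262
Step 2: grad_x = 2*8*-0.5462 = -8.7395, grad_y = 2*3*1.1262 = 6.757
  x_2 = -0.5462 - 0.05*-8.7395 = -0.1092
  y_2 = 1.1262 - 0.05*6.757 = 0.7883
Step 3: grad_x = 2*8*-0.1092 = -1.7479, grad_y = 2*3*0.7883 = 4.7299
  x_3 = -0.1092 - 0.05*-1.7479 = -0.0218
  y_3 = 0.7883 - 0.05*4.7299 = 0.5518
Step 4: grad_x = 2*8*-0.0218 = -0.3496, grad_y = 2*3*0.5518 = 3.3109
  x_4 = -0.0218 - 0.05*-0.3496 = -0.0044
  y_4 = 0.5518 - 0.05*3.3109 = 0.3863
Step 5: grad_x = 2*8*-0.0044 = -0.0699, grad_y = 2*3*0.3863 = 2.3176
  x_5 = -0.0044 - 0.05*-0.0699 = -0.0009
  y_5 = 0.3863 - 0.05*2.3176 = 0.2704
f(-0.0009, 0.2704) = 8*(-0.0009)^2 + 3*0.2704^2 = 0.2193


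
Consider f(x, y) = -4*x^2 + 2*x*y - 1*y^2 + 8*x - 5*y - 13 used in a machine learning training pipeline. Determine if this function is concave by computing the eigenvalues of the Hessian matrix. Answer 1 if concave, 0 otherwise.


The Hessian of f(x,y) = -4*x^2 + 2*x*y - 1*y^2 + 8*x - 5*y - 13 is:
H = [[-8, 2], [2, -2]]
Trace = -8 - 2 = -10
Determinant = -8*-2 - (2)^2 = 12
Discriminant = (-10)^2 - 4*12 = 52.0
Eigenvalues: lambda_1 = -8.6056, lambda_2 = -1.3944
The function is concave.

1


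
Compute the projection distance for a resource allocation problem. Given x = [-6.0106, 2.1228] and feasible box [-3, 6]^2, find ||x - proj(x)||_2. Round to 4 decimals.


Project each component onto [-3, 6].
clip(-6.0106) = -3.0, clip(2.1228) = 2.1228
Projection = [-3.0, 2.1228]
Squared diffs: [9.0637, 0.0]
Distance = sqrt(9.0637) = 3.0106


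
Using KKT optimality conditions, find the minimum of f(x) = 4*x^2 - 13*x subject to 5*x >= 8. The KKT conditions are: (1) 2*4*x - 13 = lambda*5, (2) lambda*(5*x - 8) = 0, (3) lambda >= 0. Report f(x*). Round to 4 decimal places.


Step 1: Try lambda = 0 (constraint inactive).
Stationarity: 2*4*x - 13 = 0
x* = 13/(2*4) = 1.625
Check constraint: 5*1.625 = 8.125 >= 8 -- satisfied.
Step 2: Compute optimal value.
f(x*) = 4*1.625^2 - 13*1.625 = -10.5625


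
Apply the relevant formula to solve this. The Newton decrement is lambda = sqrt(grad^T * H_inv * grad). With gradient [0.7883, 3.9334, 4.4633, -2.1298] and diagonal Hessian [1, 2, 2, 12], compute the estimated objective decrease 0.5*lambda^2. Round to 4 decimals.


Step 1: H is diagonal, so H^(-1) * g = [0.7883, 1.9667, 2.2317, -0.1775].
Step 2: g^T H^(-1) g = sum_i g_i^2 / H_ii
  = (0.7883)^2/1 + (3.9334)^2/2 + (4.4633)^2/2 + (-2.1298)^2/12
  = 0.6214 + 7.7358 + 9.9605 + 0.378 = 18.6958
Step 3: Objective decrease = 0.5 * g^T H^(-1) g = 9.3479


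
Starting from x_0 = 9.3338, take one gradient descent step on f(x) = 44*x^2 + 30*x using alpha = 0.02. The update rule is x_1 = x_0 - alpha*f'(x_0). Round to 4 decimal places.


We compute the gradient at x_0 and apply the update.
f'(x) = 88*x + 30
f'(9.3338) = 88*9.3338 + 30 = 851.3744
x_1 = 9.3338 - 0.02*851.3744 = -7.6937


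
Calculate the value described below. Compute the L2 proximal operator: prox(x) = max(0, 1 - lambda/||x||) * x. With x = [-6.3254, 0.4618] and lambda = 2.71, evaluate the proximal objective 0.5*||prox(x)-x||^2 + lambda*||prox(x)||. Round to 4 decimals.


Step 1: Compute ||x||.
||x|| = 6.3422
Step 2: Compute scaling factor.
scale = max(0, 1 - 2.71/6.3422) = 0.5727
Step 3: prox(x) = [-3.6226, 0.2645]
||prox(x)|| = 3.6322
Step 4: Proximal objective.
0.5*||prox-x||^2 = 3.6721
lambda*||prox|| = 9.8433
Total = 13.5154


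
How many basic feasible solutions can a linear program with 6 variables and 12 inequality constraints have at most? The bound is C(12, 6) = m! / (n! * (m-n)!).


Each vertex corresponds to some choice of n active constraints out of m, so the number of vertices is at most C(m, n) = m! / (n!(m-n)!).
m = 12, n = 6
Numerator: 12 * 11 * 10 * 9 * 8 * 7
Denominator: 6! = 720
C(12, 6) = 924


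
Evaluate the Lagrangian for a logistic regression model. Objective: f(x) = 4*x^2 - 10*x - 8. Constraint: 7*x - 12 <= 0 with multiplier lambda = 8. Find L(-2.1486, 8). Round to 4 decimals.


Step 1: Evaluate f(x).
f(-2.1486) = 4*(-2.1486)^2 - 10*(-2.1486) - 8 = 31.9519
Step 2: Evaluate g(x).
g(-2.1486) = 7*-2.1486 - 12 = -27.0402
Step 3: Compute Lagrangian.
L = 31.9519 + 8*-27.0402 = -184.3697


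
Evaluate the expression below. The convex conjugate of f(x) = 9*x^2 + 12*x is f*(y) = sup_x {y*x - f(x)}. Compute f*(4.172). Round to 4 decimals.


f*(y) = sup_x {y*x - a*x^2 - b*x} = sup_x {(y-b)*x - a*x^2}
FOC: (y - b) - 2a*x = 0 => x* = (y - b)/(2a)
x* = (4.172 - 12)/(2*9) = -0.4349
f*(4.172) = (y-b)^2/(4a) = (4.172 - 12)^2/(4*9)
= 61.2776/36 = 1.7022


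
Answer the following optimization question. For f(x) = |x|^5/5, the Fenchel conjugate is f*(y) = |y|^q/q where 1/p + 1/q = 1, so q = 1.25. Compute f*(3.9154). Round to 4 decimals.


The conjugate exponent q satisfies 1/p + 1/q = 1.
p = 5, so q = 5/(5 - 1) = 1.25
|y|^q = 3.9154^1.25 = 5.5077
f*(3.9154) = 5.5077 / 1.25 = 4.4062


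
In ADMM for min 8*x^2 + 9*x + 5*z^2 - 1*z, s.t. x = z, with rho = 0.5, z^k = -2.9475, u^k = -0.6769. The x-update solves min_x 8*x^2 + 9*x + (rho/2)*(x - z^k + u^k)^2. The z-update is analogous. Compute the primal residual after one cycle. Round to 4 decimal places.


ADMM iteration with rho = 0.5, z^k = -2.9475, u^k = -0.6769
Step 1: x-update.
Minimize 8*x^2 + 9*x + (0.5/2)*(x + 2.9475 - 0.6769)^2
FOC: (2*8 + 0.5)*x = -9 + 0.5*(-2.9475 + 0.6769)
x^{k+1} = -0.6143
Step 2: z-update.
Minimize 5*z^2 - 1*z + (0.5/2)*(-0.6143 - z - 0.6769)^2
FOC: (2*5 + 0.5)*z = 1 + 0.5*(-0.6143 - 0.6769)
z^{k+1} = 0.0338
Step 3: u-update.
u^{k+1} = -0.6769 - 0.6143 - 0.0338 = -1.3249
Step 4: Primal residual = |-0.6143 - 0.0338| = 0.648


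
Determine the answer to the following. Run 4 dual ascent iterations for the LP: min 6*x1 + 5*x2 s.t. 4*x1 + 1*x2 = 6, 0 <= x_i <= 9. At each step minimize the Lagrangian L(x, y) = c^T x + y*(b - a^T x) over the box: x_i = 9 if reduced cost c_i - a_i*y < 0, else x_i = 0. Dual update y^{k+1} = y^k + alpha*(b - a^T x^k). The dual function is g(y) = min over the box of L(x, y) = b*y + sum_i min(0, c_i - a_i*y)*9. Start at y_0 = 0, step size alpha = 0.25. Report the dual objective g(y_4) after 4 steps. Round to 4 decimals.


Dual ascent for LP: min 6*x1 + 5*x2, 4*x1 + 1*x2 = 6, 0 <= x_i <= 9
Step 1: y^k = 0.0, reduced costs: (6.0, 5.0)
  x^k = (0.0, 0.0), subgradient = b - a^T x = 6.0
  y^{k+1} = 0.0 + 0.25*6.0 = 1.5
Step 2: y^k = 1.5, reduced costs: (0.0, 3.5)
  x^k = (0.0, 0.0), subgradient = b - a^T x = 6.0
  y^{k+1} = 1.5 + 0.25*6.0 = 3.0
Step 3: y^k = 3.0, reduced costs: (-6.0, 2.0)
  x^k = (9.0, 0.0), subgradient = b - a^T x = -30.0
  y^{k+1} = 3.0 + 0.25*-30.0 = -4.5
Step 4: y^k = -4.5, reduced costs: (24.0, 9.5)
  x^k = (0.0, 0.0), subgradient = b - a^T x = 6.0
  y^{k+1} = -4.5 + 0.25*6.0 = -3.0
Dual objective at y_4 = -3.0: reduced costs (18.0, 8.0), box minimizer x = (0.0, 0.0)
g(y_4) = b*y + (c1 - a1*y)*x1 + (c2 - a2*y)*x2 = 6*(-3.0) + 18.0*0.0 + 8.0*0.0 = -18.0 + 0.0 + 0.0 = -18.0


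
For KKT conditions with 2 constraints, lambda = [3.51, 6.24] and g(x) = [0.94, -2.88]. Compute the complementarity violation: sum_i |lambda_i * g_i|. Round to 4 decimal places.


KKT complementary slackness check:
lambda_1 * g_1 = 3.51 * 0.94 = 3.2994
lambda_2 * g_2 = 6.24 * -2.88 = -17.9712
Total violation = 3.2994 + 17.9712 = 21.2706


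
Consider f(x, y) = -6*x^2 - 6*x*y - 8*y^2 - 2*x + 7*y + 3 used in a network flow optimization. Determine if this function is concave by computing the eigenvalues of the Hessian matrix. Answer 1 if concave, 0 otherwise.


The Hessian of f(x,y) = -6*x^2 - 6*x*y - 8*y^2 - 2*x + 7*y + 3 is:
H = [[-12, -6], [-6, -16]]
Trace = -12 - 16 = -28
Determinant = -12*-16 - (-6)^2 = 156
Discriminant = (-28)^2 - 4*156 = 160.0
Eigenvalues: lambda_1 = -20.3246, lambda_2 = -7.6754
The function is concave.

1


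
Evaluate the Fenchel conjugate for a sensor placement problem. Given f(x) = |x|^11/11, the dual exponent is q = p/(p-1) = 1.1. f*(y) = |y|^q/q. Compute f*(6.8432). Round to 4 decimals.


The conjugate exponent q satisfies 1/p + 1/q = 1.
p = 11, so q = 11/(11 - 1) = 1.1
|y|^q = 6.8432^1.1 = 8.2944
f*(6.8432) = 8.2944 / 1.1 = 7.5404


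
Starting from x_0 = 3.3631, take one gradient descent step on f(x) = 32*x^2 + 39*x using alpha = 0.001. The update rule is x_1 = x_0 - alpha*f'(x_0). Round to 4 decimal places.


We compute the gradient at x_0 and apply the update.
f'(x) = 64*x + 39
f'(3.3631) = 64*3.3631 + 39 = 254.2384
x_1 = 3.3631 - 0.001*254.2384 = 3.1089


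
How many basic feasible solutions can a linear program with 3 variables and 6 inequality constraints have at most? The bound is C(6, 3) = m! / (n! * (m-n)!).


Each vertex corresponds to some choice of n active constraints out of m, so the number of vertices is at most C(m, n) = m! / (n!(m-n)!).
m = 6, n = 3
Numerator: 6 * 5 * 4
Denominator: 3! = 6
C(6, 3) = 20


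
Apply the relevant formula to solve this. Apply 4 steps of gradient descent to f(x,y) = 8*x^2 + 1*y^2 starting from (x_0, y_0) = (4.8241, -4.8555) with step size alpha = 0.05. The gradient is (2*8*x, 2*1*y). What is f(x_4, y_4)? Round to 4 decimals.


Gradient descent on f(x,y) = 8*x^2 + 1*y^2.
Starting point: (4.8241, -4.8555), alpha = 0.05
Step 1: grad_x = 2*8*4.8241 = 77.1856, grad_y = 2*1*-4.8555 = -9.711
  x_1 = 4.8241 - 0.05*77.1856 = 0.9648
  y_1 = -4.8555 - 0.05*-9.711 = -4.37
Step 2: grad_x = 2*8*0.9648 = 15.4371, grad_y = 2*1*-4.37 = -8.7399
  x_2 = 0.9648 - 0.05*15.4371 = 0.193
  y_2 = -4.37 - 0.05*-8.7399 = -3.933
Step 3: grad_x = 2*8*0.193 = 3.0874, grad_y = 2*1*-3.933 = -7.8659
  x_3 = 0.193 - 0.05*3.0874 = 0.0386
  y_3 = -3.933 - 0.05*-7.8659 = -3.5397
Step 4: grad_x = 2*8*0.0386 = 0.6175, grad_y = 2*1*-3.5397 = -7.0793
  x_4 = 0.0386 - 0.05*0.6175 = 0.0077
  y_4 = -3.5397 - 0.05*-7.0793 = -3.1857
f(0.0077, -3.1857) = 8*0.0077^2 + 1*(-3.1857)^2 = 10.1491


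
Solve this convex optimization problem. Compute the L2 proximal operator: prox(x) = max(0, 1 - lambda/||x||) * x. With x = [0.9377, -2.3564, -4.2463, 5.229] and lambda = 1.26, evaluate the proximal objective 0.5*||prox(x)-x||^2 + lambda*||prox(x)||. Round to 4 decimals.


Step 1: Compute ||x||.
||x|| = 7.1976
Step 2: Compute scaling factor.
scale = max(0, 1 - 1.26/7.1976) = 0.8249
Step 3: prox(x) = [0.7735, -1.9439, -3.5029, 4.3136]
||prox(x)|| = 5.9376
Step 4: Proximal objective.
0.5*||prox-x||^2 = 0.7938
lambda*||prox|| = 7.4814
Total = 8.2752


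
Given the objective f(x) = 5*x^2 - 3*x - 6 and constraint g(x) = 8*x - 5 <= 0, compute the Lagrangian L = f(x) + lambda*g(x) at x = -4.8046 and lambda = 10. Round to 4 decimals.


Step 1: Evaluate f(x).
f(-4.8046) = 5*(-4.8046)^2 - 3*(-4.8046) - 6 = 123.8347
Step 2: Evaluate g(x).
g(-4.8046) = 8*-4.8046 - 5 = -43.4368
Step 3: Compute Lagrangian.
L = 123.8347 + 10*-43.4368 = -310.5333


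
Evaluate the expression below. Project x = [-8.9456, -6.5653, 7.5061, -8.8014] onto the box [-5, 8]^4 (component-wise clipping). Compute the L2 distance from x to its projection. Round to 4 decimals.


Project each component onto [-5, 8].
clip(-8.9456) = -5.0, clip(-6.5653) = -5.0, clip(7.5061) = 7.5061, clip(-8.8014) = -5.0
Projection = [-5.0, -5.0, 7.5061, -5.0]
Squared diffs: [15.5678, 2.4502, 0.0, 14.4506]
Distance = sqrt(32.4686) = 5.6981


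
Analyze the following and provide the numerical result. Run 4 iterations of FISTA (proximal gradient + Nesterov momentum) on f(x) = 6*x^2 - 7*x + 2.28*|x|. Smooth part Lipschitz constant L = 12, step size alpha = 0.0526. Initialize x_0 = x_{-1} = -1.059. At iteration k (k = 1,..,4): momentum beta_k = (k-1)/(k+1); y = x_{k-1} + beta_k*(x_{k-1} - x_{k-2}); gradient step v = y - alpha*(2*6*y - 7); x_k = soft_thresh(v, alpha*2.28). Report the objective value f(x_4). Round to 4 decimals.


FISTA on f(x) = 6*x^2 - 7*x + 2.28*|x|
L = 12, alpha = 0.0526
Iteration 1: beta = 0.0, y = -1.059 + 0.0*(-1.059 + 1.059) = -1.059
  grad(y) = -19.708, v = y - alpha*grad = -0.0224
  prox(v) = soft_thresh(-0.0224, 0.1199) = 0.0
Iteration 2: beta = 0.3333, y = 0.0 + 0.3333*(0.0 + 1.059) = 0.353
  grad(y) = -2.764, v = y - alpha*grad = 0.4984
  prox(v) = soft_thresh(0.4984, 0.1199) = 0.3785
Iteration 3: beta = 0.5, y = 0.3785 + 0.5*(0.3785 - 0.0) = 0.5677
  grad(y) = -0.1877, v = y - alpha*grad = 0.5776
  prox(v) = soft_thresh(0.5776, 0.1199) = 0.4576
Iteration 4: beta = 0.6, y = 0.4576 + 0.6*(0.4576 - 0.3785) = 0.5051
  grad(y) = -0.9383, v = y - alpha*grad = 0.5545
  prox(v) = soft_thresh(0.5545, 0.1199) = 0.4346
f(x_4) = 6*0.4346^2 - 7*0.4346 + 2.28*|0.4346| = -0.9181
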